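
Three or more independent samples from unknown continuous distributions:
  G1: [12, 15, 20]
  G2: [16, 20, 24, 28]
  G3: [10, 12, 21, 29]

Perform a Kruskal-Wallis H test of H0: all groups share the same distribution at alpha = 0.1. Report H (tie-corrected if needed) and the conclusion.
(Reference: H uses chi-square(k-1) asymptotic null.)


Step 1: Combine all N = 11 observations and assign midranks.
sorted (value, group, rank): (10,G3,1), (12,G1,2.5), (12,G3,2.5), (15,G1,4), (16,G2,5), (20,G1,6.5), (20,G2,6.5), (21,G3,8), (24,G2,9), (28,G2,10), (29,G3,11)
Step 2: Sum ranks within each group.
R_1 = 13 (n_1 = 3)
R_2 = 30.5 (n_2 = 4)
R_3 = 22.5 (n_3 = 4)
Step 3: H = 12/(N(N+1)) * sum(R_i^2/n_i) - 3(N+1)
     = 12/(11*12) * (13^2/3 + 30.5^2/4 + 22.5^2/4) - 3*12
     = 0.090909 * 415.458 - 36
     = 1.768939.
Step 4: Ties present; correction factor C = 1 - 12/(11^3 - 11) = 0.990909. Corrected H = 1.768939 / 0.990909 = 1.785168.
Step 5: Under H0, H ~ chi^2(2); p-value = 0.409596.
Step 6: alpha = 0.1. fail to reject H0.

H = 1.7852, df = 2, p = 0.409596, fail to reject H0.


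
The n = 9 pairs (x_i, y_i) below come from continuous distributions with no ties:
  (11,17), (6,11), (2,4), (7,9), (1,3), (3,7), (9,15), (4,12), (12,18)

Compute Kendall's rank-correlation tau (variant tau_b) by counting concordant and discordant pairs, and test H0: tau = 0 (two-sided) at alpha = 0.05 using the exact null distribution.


Step 1: Enumerate the 36 unordered pairs (i,j) with i<j and classify each by sign(x_j-x_i) * sign(y_j-y_i).
  (1,2):dx=-5,dy=-6->C; (1,3):dx=-9,dy=-13->C; (1,4):dx=-4,dy=-8->C; (1,5):dx=-10,dy=-14->C
  (1,6):dx=-8,dy=-10->C; (1,7):dx=-2,dy=-2->C; (1,8):dx=-7,dy=-5->C; (1,9):dx=+1,dy=+1->C
  (2,3):dx=-4,dy=-7->C; (2,4):dx=+1,dy=-2->D; (2,5):dx=-5,dy=-8->C; (2,6):dx=-3,dy=-4->C
  (2,7):dx=+3,dy=+4->C; (2,8):dx=-2,dy=+1->D; (2,9):dx=+6,dy=+7->C; (3,4):dx=+5,dy=+5->C
  (3,5):dx=-1,dy=-1->C; (3,6):dx=+1,dy=+3->C; (3,7):dx=+7,dy=+11->C; (3,8):dx=+2,dy=+8->C
  (3,9):dx=+10,dy=+14->C; (4,5):dx=-6,dy=-6->C; (4,6):dx=-4,dy=-2->C; (4,7):dx=+2,dy=+6->C
  (4,8):dx=-3,dy=+3->D; (4,9):dx=+5,dy=+9->C; (5,6):dx=+2,dy=+4->C; (5,7):dx=+8,dy=+12->C
  (5,8):dx=+3,dy=+9->C; (5,9):dx=+11,dy=+15->C; (6,7):dx=+6,dy=+8->C; (6,8):dx=+1,dy=+5->C
  (6,9):dx=+9,dy=+11->C; (7,8):dx=-5,dy=-3->C; (7,9):dx=+3,dy=+3->C; (8,9):dx=+8,dy=+6->C
Step 2: C = 33, D = 3, total pairs = 36.
Step 3: tau = (C - D)/(n(n-1)/2) = (33 - 3)/36 = 0.833333.
Step 4: Exact two-sided p-value (enumerate n! = 362880 permutations of y under H0): p = 0.000854.
Step 5: alpha = 0.05. reject H0.

tau_b = 0.8333 (C=33, D=3), p = 0.000854, reject H0.


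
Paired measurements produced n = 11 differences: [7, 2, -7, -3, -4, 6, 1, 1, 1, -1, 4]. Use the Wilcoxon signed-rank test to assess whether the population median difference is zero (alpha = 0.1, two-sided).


Step 1: Drop any zero differences (none here) and take |d_i|.
|d| = [7, 2, 7, 3, 4, 6, 1, 1, 1, 1, 4]
Step 2: Midrank |d_i| (ties get averaged ranks).
ranks: |7|->10.5, |2|->5, |7|->10.5, |3|->6, |4|->7.5, |6|->9, |1|->2.5, |1|->2.5, |1|->2.5, |1|->2.5, |4|->7.5
Step 3: Attach original signs; sum ranks with positive sign and with negative sign.
W+ = 10.5 + 5 + 9 + 2.5 + 2.5 + 2.5 + 7.5 = 39.5
W- = 10.5 + 6 + 7.5 + 2.5 = 26.5
(Check: W+ + W- = 66 should equal n(n+1)/2 = 66.)
Step 4: Test statistic W = min(W+, W-) = 26.5.
Step 5: Ties in |d|, so use the tie-corrected normal approximation.
        E[W] = n(n+1)/4 = 11*12/4 = 33.
        Tie groups: |d|=1 (t=4), |d|=4 (t=2), |d|=7 (t=2); sum(t^3 - t) = 72.
        Var[W] = n(n+1)(2n+1)/24 - sum(t^3-t)/48 = 3036/24 - 72/48 = 125.
        z = (W - E[W]) / sqrt(Var[W]) = (26.5 - 33) / 11.1803 = -0.5814.
        Two-sided p = 2*Phi(z) = 0.560986.
Step 6: alpha = 0.1. fail to reject H0.

W+ = 39.5, W- = 26.5, W = min = 26.5, p = 0.560986, fail to reject H0.


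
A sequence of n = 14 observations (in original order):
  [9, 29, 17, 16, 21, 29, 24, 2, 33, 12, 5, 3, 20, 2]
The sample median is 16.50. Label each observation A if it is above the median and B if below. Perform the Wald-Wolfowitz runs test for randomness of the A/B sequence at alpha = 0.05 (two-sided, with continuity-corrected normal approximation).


Step 1: Compute median = 16.50; label A = above, B = below.
Labels in order: BAABAAABABBBAB  (n_A = 7, n_B = 7)
Step 2: Count runs R = 9.
Step 3: Under H0 (random ordering), E[R] = 2*n_A*n_B/(n_A+n_B) + 1 = 2*7*7/14 + 1 = 8.0000.
        Var[R] = 2*n_A*n_B*(2*n_A*n_B - n_A - n_B) / ((n_A+n_B)^2 * (n_A+n_B-1)) = 8232/2548 = 3.2308.
        SD[R] = 1.7974.
Step 4: Continuity-corrected z = (R - 0.5 - E[R]) / SD[R] = (9 - 0.5 - 8.0000) / 1.7974 = 0.2782.
Step 5: Two-sided p-value via normal approximation = 2*(1 - Phi(|z|)) = 0.780879.
Step 6: alpha = 0.05. fail to reject H0.

R = 9, z = 0.2782, p = 0.780879, fail to reject H0.


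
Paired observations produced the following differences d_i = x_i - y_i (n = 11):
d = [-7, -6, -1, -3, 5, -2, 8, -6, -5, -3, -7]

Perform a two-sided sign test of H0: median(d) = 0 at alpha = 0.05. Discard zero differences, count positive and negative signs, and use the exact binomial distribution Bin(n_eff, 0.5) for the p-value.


Step 1: Discard zero differences. Original n = 11; n_eff = number of nonzero differences = 11.
Nonzero differences (with sign): -7, -6, -1, -3, +5, -2, +8, -6, -5, -3, -7
Step 2: Count signs: positive = 2, negative = 9.
Step 3: Under H0: P(positive) = 0.5, so the number of positives S ~ Bin(11, 0.5).
Step 4: Two-sided exact p-value = sum of Bin(11,0.5) probabilities at or below the observed probability = 0.065430.
Step 5: alpha = 0.05. fail to reject H0.

n_eff = 11, pos = 2, neg = 9, p = 0.065430, fail to reject H0.


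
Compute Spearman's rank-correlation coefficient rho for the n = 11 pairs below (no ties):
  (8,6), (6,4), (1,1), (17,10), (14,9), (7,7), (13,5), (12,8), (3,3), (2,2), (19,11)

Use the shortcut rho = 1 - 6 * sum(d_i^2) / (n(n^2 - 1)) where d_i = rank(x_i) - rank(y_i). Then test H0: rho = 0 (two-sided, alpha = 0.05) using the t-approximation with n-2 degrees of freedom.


Step 1: Rank x and y separately (midranks; no ties here).
rank(x): 8->6, 6->4, 1->1, 17->10, 14->9, 7->5, 13->8, 12->7, 3->3, 2->2, 19->11
rank(y): 6->6, 4->4, 1->1, 10->10, 9->9, 7->7, 5->5, 8->8, 3->3, 2->2, 11->11
Step 2: d_i = R_x(i) - R_y(i); compute d_i^2.
  (6-6)^2=0, (4-4)^2=0, (1-1)^2=0, (10-10)^2=0, (9-9)^2=0, (5-7)^2=4, (8-5)^2=9, (7-8)^2=1, (3-3)^2=0, (2-2)^2=0, (11-11)^2=0
sum(d^2) = 14.
Step 3: rho = 1 - 6*14 / (11*(11^2 - 1)) = 1 - 84/1320 = 0.936364.
Step 4: Under H0, t = rho * sqrt((n-2)/(1-rho^2)) = 8.0024 ~ t(9).
Step 5: Two-sided p-value from the t-distribution with 9 df = 0.000022.
Step 6: alpha = 0.05. reject H0.

rho = 0.9364, p = 0.000022, reject H0 at alpha = 0.05.


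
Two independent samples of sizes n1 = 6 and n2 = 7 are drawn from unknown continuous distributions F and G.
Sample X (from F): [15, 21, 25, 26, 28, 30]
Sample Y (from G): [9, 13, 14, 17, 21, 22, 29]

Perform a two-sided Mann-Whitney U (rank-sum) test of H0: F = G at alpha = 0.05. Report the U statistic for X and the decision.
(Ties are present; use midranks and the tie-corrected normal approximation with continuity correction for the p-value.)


Step 1: Combine and sort all 13 observations; assign midranks.
sorted (value, group): (9,Y), (13,Y), (14,Y), (15,X), (17,Y), (21,X), (21,Y), (22,Y), (25,X), (26,X), (28,X), (29,Y), (30,X)
ranks: 9->1, 13->2, 14->3, 15->4, 17->5, 21->6.5, 21->6.5, 22->8, 25->9, 26->10, 28->11, 29->12, 30->13
Step 2: Rank sum for X: R1 = 4 + 6.5 + 9 + 10 + 11 + 13 = 53.5.
Step 3: U_X = R1 - n1(n1+1)/2 = 53.5 - 6*7/2 = 53.5 - 21 = 32.5.
       U_Y = n1*n2 - U_X = 42 - 32.5 = 9.5.
Step 4: Ties are present, so use the tie-corrected normal approximation (with continuity correction) for the p-value.
Step 5: p-value = 0.115582; compare to alpha = 0.05. fail to reject H0.

U_X = 32.5, p = 0.115582, fail to reject H0 at alpha = 0.05.


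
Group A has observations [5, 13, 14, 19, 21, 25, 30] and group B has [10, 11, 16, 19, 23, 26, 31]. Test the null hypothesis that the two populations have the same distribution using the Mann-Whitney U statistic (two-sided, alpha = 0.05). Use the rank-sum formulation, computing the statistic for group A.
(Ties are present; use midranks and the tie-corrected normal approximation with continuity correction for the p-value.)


Step 1: Combine and sort all 14 observations; assign midranks.
sorted (value, group): (5,X), (10,Y), (11,Y), (13,X), (14,X), (16,Y), (19,X), (19,Y), (21,X), (23,Y), (25,X), (26,Y), (30,X), (31,Y)
ranks: 5->1, 10->2, 11->3, 13->4, 14->5, 16->6, 19->7.5, 19->7.5, 21->9, 23->10, 25->11, 26->12, 30->13, 31->14
Step 2: Rank sum for X: R1 = 1 + 4 + 5 + 7.5 + 9 + 11 + 13 = 50.5.
Step 3: U_X = R1 - n1(n1+1)/2 = 50.5 - 7*8/2 = 50.5 - 28 = 22.5.
       U_Y = n1*n2 - U_X = 49 - 22.5 = 26.5.
Step 4: Ties are present, so use the tie-corrected normal approximation (with continuity correction) for the p-value.
Step 5: p-value = 0.847841; compare to alpha = 0.05. fail to reject H0.

U_X = 22.5, p = 0.847841, fail to reject H0 at alpha = 0.05.


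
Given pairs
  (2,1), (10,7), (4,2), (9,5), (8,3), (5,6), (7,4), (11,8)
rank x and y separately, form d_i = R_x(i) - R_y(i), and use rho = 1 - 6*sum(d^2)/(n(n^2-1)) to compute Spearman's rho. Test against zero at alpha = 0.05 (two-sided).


Step 1: Rank x and y separately (midranks; no ties here).
rank(x): 2->1, 10->7, 4->2, 9->6, 8->5, 5->3, 7->4, 11->8
rank(y): 1->1, 7->7, 2->2, 5->5, 3->3, 6->6, 4->4, 8->8
Step 2: d_i = R_x(i) - R_y(i); compute d_i^2.
  (1-1)^2=0, (7-7)^2=0, (2-2)^2=0, (6-5)^2=1, (5-3)^2=4, (3-6)^2=9, (4-4)^2=0, (8-8)^2=0
sum(d^2) = 14.
Step 3: rho = 1 - 6*14 / (8*(8^2 - 1)) = 1 - 84/504 = 0.833333.
Step 4: Under H0, t = rho * sqrt((n-2)/(1-rho^2)) = 3.6927 ~ t(6).
Step 5: Two-sided p-value from the t-distribution with 6 df = 0.010176.
Step 6: alpha = 0.05. reject H0.

rho = 0.8333, p = 0.010176, reject H0 at alpha = 0.05.


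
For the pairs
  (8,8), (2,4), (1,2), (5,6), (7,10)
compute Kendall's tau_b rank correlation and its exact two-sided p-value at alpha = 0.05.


Step 1: Enumerate the 10 unordered pairs (i,j) with i<j and classify each by sign(x_j-x_i) * sign(y_j-y_i).
  (1,2):dx=-6,dy=-4->C; (1,3):dx=-7,dy=-6->C; (1,4):dx=-3,dy=-2->C; (1,5):dx=-1,dy=+2->D
  (2,3):dx=-1,dy=-2->C; (2,4):dx=+3,dy=+2->C; (2,5):dx=+5,dy=+6->C; (3,4):dx=+4,dy=+4->C
  (3,5):dx=+6,dy=+8->C; (4,5):dx=+2,dy=+4->C
Step 2: C = 9, D = 1, total pairs = 10.
Step 3: tau = (C - D)/(n(n-1)/2) = (9 - 1)/10 = 0.800000.
Step 4: Exact two-sided p-value (enumerate n! = 120 permutations of y under H0): p = 0.083333.
Step 5: alpha = 0.05. fail to reject H0.

tau_b = 0.8000 (C=9, D=1), p = 0.083333, fail to reject H0.


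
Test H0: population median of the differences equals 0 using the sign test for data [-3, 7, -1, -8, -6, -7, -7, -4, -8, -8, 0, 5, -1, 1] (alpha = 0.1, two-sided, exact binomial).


Step 1: Discard zero differences. Original n = 14; n_eff = number of nonzero differences = 13.
Nonzero differences (with sign): -3, +7, -1, -8, -6, -7, -7, -4, -8, -8, +5, -1, +1
Step 2: Count signs: positive = 3, negative = 10.
Step 3: Under H0: P(positive) = 0.5, so the number of positives S ~ Bin(13, 0.5).
Step 4: Two-sided exact p-value = sum of Bin(13,0.5) probabilities at or below the observed probability = 0.092285.
Step 5: alpha = 0.1. reject H0.

n_eff = 13, pos = 3, neg = 10, p = 0.092285, reject H0.


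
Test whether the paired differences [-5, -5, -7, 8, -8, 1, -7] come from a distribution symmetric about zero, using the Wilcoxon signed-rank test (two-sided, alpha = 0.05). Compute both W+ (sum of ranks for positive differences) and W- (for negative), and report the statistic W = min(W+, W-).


Step 1: Drop any zero differences (none here) and take |d_i|.
|d| = [5, 5, 7, 8, 8, 1, 7]
Step 2: Midrank |d_i| (ties get averaged ranks).
ranks: |5|->2.5, |5|->2.5, |7|->4.5, |8|->6.5, |8|->6.5, |1|->1, |7|->4.5
Step 3: Attach original signs; sum ranks with positive sign and with negative sign.
W+ = 6.5 + 1 = 7.5
W- = 2.5 + 2.5 + 4.5 + 6.5 + 4.5 = 20.5
(Check: W+ + W- = 28 should equal n(n+1)/2 = 28.)
Step 4: Test statistic W = min(W+, W-) = 7.5.
Step 5: Ties in |d|, so use the tie-corrected normal approximation.
        E[W] = n(n+1)/4 = 7*8/4 = 14.
        Tie groups: |d|=5 (t=2), |d|=7 (t=2), |d|=8 (t=2); sum(t^3 - t) = 18.
        Var[W] = n(n+1)(2n+1)/24 - sum(t^3-t)/48 = 840/24 - 18/48 = 34.625.
        z = (W - E[W]) / sqrt(Var[W]) = (7.5 - 14) / 5.8843 = -1.1046.
        Two-sided p = 2*Phi(z) = 0.269318.
Step 6: alpha = 0.05. fail to reject H0.

W+ = 7.5, W- = 20.5, W = min = 7.5, p = 0.269318, fail to reject H0.


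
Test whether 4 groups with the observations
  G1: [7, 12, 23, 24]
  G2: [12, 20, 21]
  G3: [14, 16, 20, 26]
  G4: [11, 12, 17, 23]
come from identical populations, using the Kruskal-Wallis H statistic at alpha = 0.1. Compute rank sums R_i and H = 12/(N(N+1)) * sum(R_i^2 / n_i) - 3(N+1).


Step 1: Combine all N = 15 observations and assign midranks.
sorted (value, group, rank): (7,G1,1), (11,G4,2), (12,G1,4), (12,G2,4), (12,G4,4), (14,G3,6), (16,G3,7), (17,G4,8), (20,G2,9.5), (20,G3,9.5), (21,G2,11), (23,G1,12.5), (23,G4,12.5), (24,G1,14), (26,G3,15)
Step 2: Sum ranks within each group.
R_1 = 31.5 (n_1 = 4)
R_2 = 24.5 (n_2 = 3)
R_3 = 37.5 (n_3 = 4)
R_4 = 26.5 (n_4 = 4)
Step 3: H = 12/(N(N+1)) * sum(R_i^2/n_i) - 3(N+1)
     = 12/(15*16) * (31.5^2/4 + 24.5^2/3 + 37.5^2/4 + 26.5^2/4) - 3*16
     = 0.050000 * 975.271 - 48
     = 0.763542.
Step 4: Ties present; correction factor C = 1 - 36/(15^3 - 15) = 0.989286. Corrected H = 0.763542 / 0.989286 = 0.771811.
Step 5: Under H0, H ~ chi^2(3); p-value = 0.856197.
Step 6: alpha = 0.1. fail to reject H0.

H = 0.7718, df = 3, p = 0.856197, fail to reject H0.


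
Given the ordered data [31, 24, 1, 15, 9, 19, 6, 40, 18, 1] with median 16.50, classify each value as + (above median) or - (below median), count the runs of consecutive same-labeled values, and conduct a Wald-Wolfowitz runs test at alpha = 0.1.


Step 1: Compute median = 16.50; label A = above, B = below.
Labels in order: AABBBABAAB  (n_A = 5, n_B = 5)
Step 2: Count runs R = 6.
Step 3: Under H0 (random ordering), E[R] = 2*n_A*n_B/(n_A+n_B) + 1 = 2*5*5/10 + 1 = 6.0000.
        Var[R] = 2*n_A*n_B*(2*n_A*n_B - n_A - n_B) / ((n_A+n_B)^2 * (n_A+n_B-1)) = 2000/900 = 2.2222.
        SD[R] = 1.4907.
Step 4: R = E[R], so z = 0 with no continuity correction.
Step 5: Two-sided p-value via normal approximation = 2*(1 - Phi(|z|)) = 1.000000.
Step 6: alpha = 0.1. fail to reject H0.

R = 6, z = 0.0000, p = 1.000000, fail to reject H0.


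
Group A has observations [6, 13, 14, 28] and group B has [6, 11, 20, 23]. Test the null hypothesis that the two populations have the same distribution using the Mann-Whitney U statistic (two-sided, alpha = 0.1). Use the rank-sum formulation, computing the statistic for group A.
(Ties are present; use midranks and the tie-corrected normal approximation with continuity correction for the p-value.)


Step 1: Combine and sort all 8 observations; assign midranks.
sorted (value, group): (6,X), (6,Y), (11,Y), (13,X), (14,X), (20,Y), (23,Y), (28,X)
ranks: 6->1.5, 6->1.5, 11->3, 13->4, 14->5, 20->6, 23->7, 28->8
Step 2: Rank sum for X: R1 = 1.5 + 4 + 5 + 8 = 18.5.
Step 3: U_X = R1 - n1(n1+1)/2 = 18.5 - 4*5/2 = 18.5 - 10 = 8.5.
       U_Y = n1*n2 - U_X = 16 - 8.5 = 7.5.
Step 4: Ties are present, so use the tie-corrected normal approximation (with continuity correction) for the p-value.
Step 5: p-value = 1.000000; compare to alpha = 0.1. fail to reject H0.

U_X = 8.5, p = 1.000000, fail to reject H0 at alpha = 0.1.


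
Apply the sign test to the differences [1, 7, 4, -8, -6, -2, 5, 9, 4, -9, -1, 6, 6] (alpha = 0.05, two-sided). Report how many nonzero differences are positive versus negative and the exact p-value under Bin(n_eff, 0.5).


Step 1: Discard zero differences. Original n = 13; n_eff = number of nonzero differences = 13.
Nonzero differences (with sign): +1, +7, +4, -8, -6, -2, +5, +9, +4, -9, -1, +6, +6
Step 2: Count signs: positive = 8, negative = 5.
Step 3: Under H0: P(positive) = 0.5, so the number of positives S ~ Bin(13, 0.5).
Step 4: Two-sided exact p-value = sum of Bin(13,0.5) probabilities at or below the observed probability = 0.581055.
Step 5: alpha = 0.05. fail to reject H0.

n_eff = 13, pos = 8, neg = 5, p = 0.581055, fail to reject H0.


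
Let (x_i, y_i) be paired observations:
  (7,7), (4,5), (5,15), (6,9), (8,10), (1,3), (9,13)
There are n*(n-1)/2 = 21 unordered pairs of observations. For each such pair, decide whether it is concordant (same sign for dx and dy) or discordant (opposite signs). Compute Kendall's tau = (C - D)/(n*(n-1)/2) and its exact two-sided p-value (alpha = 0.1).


Step 1: Enumerate the 21 unordered pairs (i,j) with i<j and classify each by sign(x_j-x_i) * sign(y_j-y_i).
  (1,2):dx=-3,dy=-2->C; (1,3):dx=-2,dy=+8->D; (1,4):dx=-1,dy=+2->D; (1,5):dx=+1,dy=+3->C
  (1,6):dx=-6,dy=-4->C; (1,7):dx=+2,dy=+6->C; (2,3):dx=+1,dy=+10->C; (2,4):dx=+2,dy=+4->C
  (2,5):dx=+4,dy=+5->C; (2,6):dx=-3,dy=-2->C; (2,7):dx=+5,dy=+8->C; (3,4):dx=+1,dy=-6->D
  (3,5):dx=+3,dy=-5->D; (3,6):dx=-4,dy=-12->C; (3,7):dx=+4,dy=-2->D; (4,5):dx=+2,dy=+1->C
  (4,6):dx=-5,dy=-6->C; (4,7):dx=+3,dy=+4->C; (5,6):dx=-7,dy=-7->C; (5,7):dx=+1,dy=+3->C
  (6,7):dx=+8,dy=+10->C
Step 2: C = 16, D = 5, total pairs = 21.
Step 3: tau = (C - D)/(n(n-1)/2) = (16 - 5)/21 = 0.523810.
Step 4: Exact two-sided p-value (enumerate n! = 5040 permutations of y under H0): p = 0.136111.
Step 5: alpha = 0.1. fail to reject H0.

tau_b = 0.5238 (C=16, D=5), p = 0.136111, fail to reject H0.


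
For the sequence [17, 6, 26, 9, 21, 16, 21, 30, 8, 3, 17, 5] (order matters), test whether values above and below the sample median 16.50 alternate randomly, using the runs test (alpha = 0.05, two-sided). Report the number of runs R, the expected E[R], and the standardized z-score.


Step 1: Compute median = 16.50; label A = above, B = below.
Labels in order: ABABABAABBAB  (n_A = 6, n_B = 6)
Step 2: Count runs R = 10.
Step 3: Under H0 (random ordering), E[R] = 2*n_A*n_B/(n_A+n_B) + 1 = 2*6*6/12 + 1 = 7.0000.
        Var[R] = 2*n_A*n_B*(2*n_A*n_B - n_A - n_B) / ((n_A+n_B)^2 * (n_A+n_B-1)) = 4320/1584 = 2.7273.
        SD[R] = 1.6514.
Step 4: Continuity-corrected z = (R - 0.5 - E[R]) / SD[R] = (10 - 0.5 - 7.0000) / 1.6514 = 1.5138.
Step 5: Two-sided p-value via normal approximation = 2*(1 - Phi(|z|)) = 0.130070.
Step 6: alpha = 0.05. fail to reject H0.

R = 10, z = 1.5138, p = 0.130070, fail to reject H0.


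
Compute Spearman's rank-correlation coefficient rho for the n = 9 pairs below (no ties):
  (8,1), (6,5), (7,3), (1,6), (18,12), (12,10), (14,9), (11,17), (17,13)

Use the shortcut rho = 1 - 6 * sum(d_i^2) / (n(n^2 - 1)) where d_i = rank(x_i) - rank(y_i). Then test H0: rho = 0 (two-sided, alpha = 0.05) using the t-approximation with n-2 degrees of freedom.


Step 1: Rank x and y separately (midranks; no ties here).
rank(x): 8->4, 6->2, 7->3, 1->1, 18->9, 12->6, 14->7, 11->5, 17->8
rank(y): 1->1, 5->3, 3->2, 6->4, 12->7, 10->6, 9->5, 17->9, 13->8
Step 2: d_i = R_x(i) - R_y(i); compute d_i^2.
  (4-1)^2=9, (2-3)^2=1, (3-2)^2=1, (1-4)^2=9, (9-7)^2=4, (6-6)^2=0, (7-5)^2=4, (5-9)^2=16, (8-8)^2=0
sum(d^2) = 44.
Step 3: rho = 1 - 6*44 / (9*(9^2 - 1)) = 1 - 264/720 = 0.633333.
Step 4: Under H0, t = rho * sqrt((n-2)/(1-rho^2)) = 2.1653 ~ t(7).
Step 5: Two-sided p-value from the t-distribution with 7 df = 0.067086.
Step 6: alpha = 0.05. fail to reject H0.

rho = 0.6333, p = 0.067086, fail to reject H0 at alpha = 0.05.


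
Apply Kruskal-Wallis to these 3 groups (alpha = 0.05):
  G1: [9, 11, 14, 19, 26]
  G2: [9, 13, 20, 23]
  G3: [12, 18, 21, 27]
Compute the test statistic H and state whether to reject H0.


Step 1: Combine all N = 13 observations and assign midranks.
sorted (value, group, rank): (9,G1,1.5), (9,G2,1.5), (11,G1,3), (12,G3,4), (13,G2,5), (14,G1,6), (18,G3,7), (19,G1,8), (20,G2,9), (21,G3,10), (23,G2,11), (26,G1,12), (27,G3,13)
Step 2: Sum ranks within each group.
R_1 = 30.5 (n_1 = 5)
R_2 = 26.5 (n_2 = 4)
R_3 = 34 (n_3 = 4)
Step 3: H = 12/(N(N+1)) * sum(R_i^2/n_i) - 3(N+1)
     = 12/(13*14) * (30.5^2/5 + 26.5^2/4 + 34^2/4) - 3*14
     = 0.065934 * 650.612 - 42
     = 0.897527.
Step 4: Ties present; correction factor C = 1 - 6/(13^3 - 13) = 0.997253. Corrected H = 0.897527 / 0.997253 = 0.900000.
Step 5: Under H0, H ~ chi^2(2); p-value = 0.637628.
Step 6: alpha = 0.05. fail to reject H0.

H = 0.9000, df = 2, p = 0.637628, fail to reject H0.


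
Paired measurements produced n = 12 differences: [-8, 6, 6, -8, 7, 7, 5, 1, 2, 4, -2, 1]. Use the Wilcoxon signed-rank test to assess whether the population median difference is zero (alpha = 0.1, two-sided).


Step 1: Drop any zero differences (none here) and take |d_i|.
|d| = [8, 6, 6, 8, 7, 7, 5, 1, 2, 4, 2, 1]
Step 2: Midrank |d_i| (ties get averaged ranks).
ranks: |8|->11.5, |6|->7.5, |6|->7.5, |8|->11.5, |7|->9.5, |7|->9.5, |5|->6, |1|->1.5, |2|->3.5, |4|->5, |2|->3.5, |1|->1.5
Step 3: Attach original signs; sum ranks with positive sign and with negative sign.
W+ = 7.5 + 7.5 + 9.5 + 9.5 + 6 + 1.5 + 3.5 + 5 + 1.5 = 51.5
W- = 11.5 + 11.5 + 3.5 = 26.5
(Check: W+ + W- = 78 should equal n(n+1)/2 = 78.)
Step 4: Test statistic W = min(W+, W-) = 26.5.
Step 5: Ties in |d|, so use the tie-corrected normal approximation.
        E[W] = n(n+1)/4 = 12*13/4 = 39.
        Tie groups: |d|=1 (t=2), |d|=2 (t=2), |d|=6 (t=2), |d|=7 (t=2), |d|=8 (t=2); sum(t^3 - t) = 30.
        Var[W] = n(n+1)(2n+1)/24 - sum(t^3-t)/48 = 3900/24 - 30/48 = 161.875.
        z = (W - E[W]) / sqrt(Var[W]) = (26.5 - 39) / 12.7230 = -0.9825.
        Two-sided p = 2*Phi(z) = 0.325867.
Step 6: alpha = 0.1. fail to reject H0.

W+ = 51.5, W- = 26.5, W = min = 26.5, p = 0.325867, fail to reject H0.


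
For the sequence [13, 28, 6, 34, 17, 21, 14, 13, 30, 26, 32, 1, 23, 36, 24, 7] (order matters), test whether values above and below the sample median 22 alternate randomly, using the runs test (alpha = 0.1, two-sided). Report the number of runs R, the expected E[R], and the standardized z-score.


Step 1: Compute median = 22; label A = above, B = below.
Labels in order: BABABBBBAAABAAAB  (n_A = 8, n_B = 8)
Step 2: Count runs R = 9.
Step 3: Under H0 (random ordering), E[R] = 2*n_A*n_B/(n_A+n_B) + 1 = 2*8*8/16 + 1 = 9.0000.
        Var[R] = 2*n_A*n_B*(2*n_A*n_B - n_A - n_B) / ((n_A+n_B)^2 * (n_A+n_B-1)) = 14336/3840 = 3.7333.
        SD[R] = 1.9322.
Step 4: R = E[R], so z = 0 with no continuity correction.
Step 5: Two-sided p-value via normal approximation = 2*(1 - Phi(|z|)) = 1.000000.
Step 6: alpha = 0.1. fail to reject H0.

R = 9, z = 0.0000, p = 1.000000, fail to reject H0.


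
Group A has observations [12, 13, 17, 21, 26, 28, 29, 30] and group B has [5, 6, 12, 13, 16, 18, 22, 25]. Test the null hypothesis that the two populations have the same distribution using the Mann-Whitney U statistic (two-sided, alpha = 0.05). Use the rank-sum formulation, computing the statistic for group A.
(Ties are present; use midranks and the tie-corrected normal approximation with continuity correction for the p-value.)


Step 1: Combine and sort all 16 observations; assign midranks.
sorted (value, group): (5,Y), (6,Y), (12,X), (12,Y), (13,X), (13,Y), (16,Y), (17,X), (18,Y), (21,X), (22,Y), (25,Y), (26,X), (28,X), (29,X), (30,X)
ranks: 5->1, 6->2, 12->3.5, 12->3.5, 13->5.5, 13->5.5, 16->7, 17->8, 18->9, 21->10, 22->11, 25->12, 26->13, 28->14, 29->15, 30->16
Step 2: Rank sum for X: R1 = 3.5 + 5.5 + 8 + 10 + 13 + 14 + 15 + 16 = 85.
Step 3: U_X = R1 - n1(n1+1)/2 = 85 - 8*9/2 = 85 - 36 = 49.
       U_Y = n1*n2 - U_X = 64 - 49 = 15.
Step 4: Ties are present, so use the tie-corrected normal approximation (with continuity correction) for the p-value.
Step 5: p-value = 0.082670; compare to alpha = 0.05. fail to reject H0.

U_X = 49, p = 0.082670, fail to reject H0 at alpha = 0.05.


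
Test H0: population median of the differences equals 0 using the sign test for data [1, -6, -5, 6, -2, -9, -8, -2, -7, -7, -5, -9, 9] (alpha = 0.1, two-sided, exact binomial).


Step 1: Discard zero differences. Original n = 13; n_eff = number of nonzero differences = 13.
Nonzero differences (with sign): +1, -6, -5, +6, -2, -9, -8, -2, -7, -7, -5, -9, +9
Step 2: Count signs: positive = 3, negative = 10.
Step 3: Under H0: P(positive) = 0.5, so the number of positives S ~ Bin(13, 0.5).
Step 4: Two-sided exact p-value = sum of Bin(13,0.5) probabilities at or below the observed probability = 0.092285.
Step 5: alpha = 0.1. reject H0.

n_eff = 13, pos = 3, neg = 10, p = 0.092285, reject H0.


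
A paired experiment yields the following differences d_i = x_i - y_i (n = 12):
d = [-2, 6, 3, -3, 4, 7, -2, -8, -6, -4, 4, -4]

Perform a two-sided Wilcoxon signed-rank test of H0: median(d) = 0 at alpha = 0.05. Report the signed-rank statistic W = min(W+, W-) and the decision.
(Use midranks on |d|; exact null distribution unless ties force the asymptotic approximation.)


Step 1: Drop any zero differences (none here) and take |d_i|.
|d| = [2, 6, 3, 3, 4, 7, 2, 8, 6, 4, 4, 4]
Step 2: Midrank |d_i| (ties get averaged ranks).
ranks: |2|->1.5, |6|->9.5, |3|->3.5, |3|->3.5, |4|->6.5, |7|->11, |2|->1.5, |8|->12, |6|->9.5, |4|->6.5, |4|->6.5, |4|->6.5
Step 3: Attach original signs; sum ranks with positive sign and with negative sign.
W+ = 9.5 + 3.5 + 6.5 + 11 + 6.5 = 37
W- = 1.5 + 3.5 + 1.5 + 12 + 9.5 + 6.5 + 6.5 = 41
(Check: W+ + W- = 78 should equal n(n+1)/2 = 78.)
Step 4: Test statistic W = min(W+, W-) = 37.
Step 5: Ties in |d|, so use the tie-corrected normal approximation.
        E[W] = n(n+1)/4 = 12*13/4 = 39.
        Tie groups: |d|=2 (t=2), |d|=3 (t=2), |d|=4 (t=4), |d|=6 (t=2); sum(t^3 - t) = 78.
        Var[W] = n(n+1)(2n+1)/24 - sum(t^3-t)/48 = 3900/24 - 78/48 = 160.875.
        z = (W - E[W]) / sqrt(Var[W]) = (37 - 39) / 12.6837 = -0.1577.
        Two-sided p = 2*Phi(z) = 0.874706.
Step 6: alpha = 0.05. fail to reject H0.

W+ = 37, W- = 41, W = min = 37, p = 0.874706, fail to reject H0.


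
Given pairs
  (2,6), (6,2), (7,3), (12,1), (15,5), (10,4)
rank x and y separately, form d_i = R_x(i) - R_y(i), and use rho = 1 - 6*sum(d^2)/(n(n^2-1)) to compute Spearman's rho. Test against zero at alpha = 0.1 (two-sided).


Step 1: Rank x and y separately (midranks; no ties here).
rank(x): 2->1, 6->2, 7->3, 12->5, 15->6, 10->4
rank(y): 6->6, 2->2, 3->3, 1->1, 5->5, 4->4
Step 2: d_i = R_x(i) - R_y(i); compute d_i^2.
  (1-6)^2=25, (2-2)^2=0, (3-3)^2=0, (5-1)^2=16, (6-5)^2=1, (4-4)^2=0
sum(d^2) = 42.
Step 3: rho = 1 - 6*42 / (6*(6^2 - 1)) = 1 - 252/210 = -0.200000.
Step 4: Under H0, t = rho * sqrt((n-2)/(1-rho^2)) = -0.4082 ~ t(4).
Step 5: Two-sided p-value from the t-distribution with 4 df = 0.704000.
Step 6: alpha = 0.1. fail to reject H0.

rho = -0.2000, p = 0.704000, fail to reject H0 at alpha = 0.1.


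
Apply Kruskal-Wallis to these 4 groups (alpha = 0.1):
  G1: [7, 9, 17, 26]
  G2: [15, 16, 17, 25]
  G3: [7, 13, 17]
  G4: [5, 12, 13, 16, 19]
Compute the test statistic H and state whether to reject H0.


Step 1: Combine all N = 16 observations and assign midranks.
sorted (value, group, rank): (5,G4,1), (7,G1,2.5), (7,G3,2.5), (9,G1,4), (12,G4,5), (13,G3,6.5), (13,G4,6.5), (15,G2,8), (16,G2,9.5), (16,G4,9.5), (17,G1,12), (17,G2,12), (17,G3,12), (19,G4,14), (25,G2,15), (26,G1,16)
Step 2: Sum ranks within each group.
R_1 = 34.5 (n_1 = 4)
R_2 = 44.5 (n_2 = 4)
R_3 = 21 (n_3 = 3)
R_4 = 36 (n_4 = 5)
Step 3: H = 12/(N(N+1)) * sum(R_i^2/n_i) - 3(N+1)
     = 12/(16*17) * (34.5^2/4 + 44.5^2/4 + 21^2/3 + 36^2/5) - 3*17
     = 0.044118 * 1198.83 - 51
     = 1.889338.
Step 4: Ties present; correction factor C = 1 - 42/(16^3 - 16) = 0.989706. Corrected H = 1.889338 / 0.989706 = 1.908990.
Step 5: Under H0, H ~ chi^2(3); p-value = 0.591509.
Step 6: alpha = 0.1. fail to reject H0.

H = 1.9090, df = 3, p = 0.591509, fail to reject H0.


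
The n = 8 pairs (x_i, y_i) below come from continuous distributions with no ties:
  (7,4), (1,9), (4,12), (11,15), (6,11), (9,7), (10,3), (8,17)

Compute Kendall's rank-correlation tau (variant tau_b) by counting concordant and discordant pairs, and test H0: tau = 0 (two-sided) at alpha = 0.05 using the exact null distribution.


Step 1: Enumerate the 28 unordered pairs (i,j) with i<j and classify each by sign(x_j-x_i) * sign(y_j-y_i).
  (1,2):dx=-6,dy=+5->D; (1,3):dx=-3,dy=+8->D; (1,4):dx=+4,dy=+11->C; (1,5):dx=-1,dy=+7->D
  (1,6):dx=+2,dy=+3->C; (1,7):dx=+3,dy=-1->D; (1,8):dx=+1,dy=+13->C; (2,3):dx=+3,dy=+3->C
  (2,4):dx=+10,dy=+6->C; (2,5):dx=+5,dy=+2->C; (2,6):dx=+8,dy=-2->D; (2,7):dx=+9,dy=-6->D
  (2,8):dx=+7,dy=+8->C; (3,4):dx=+7,dy=+3->C; (3,5):dx=+2,dy=-1->D; (3,6):dx=+5,dy=-5->D
  (3,7):dx=+6,dy=-9->D; (3,8):dx=+4,dy=+5->C; (4,5):dx=-5,dy=-4->C; (4,6):dx=-2,dy=-8->C
  (4,7):dx=-1,dy=-12->C; (4,8):dx=-3,dy=+2->D; (5,6):dx=+3,dy=-4->D; (5,7):dx=+4,dy=-8->D
  (5,8):dx=+2,dy=+6->C; (6,7):dx=+1,dy=-4->D; (6,8):dx=-1,dy=+10->D; (7,8):dx=-2,dy=+14->D
Step 2: C = 13, D = 15, total pairs = 28.
Step 3: tau = (C - D)/(n(n-1)/2) = (13 - 15)/28 = -0.071429.
Step 4: Exact two-sided p-value (enumerate n! = 40320 permutations of y under H0): p = 0.904861.
Step 5: alpha = 0.05. fail to reject H0.

tau_b = -0.0714 (C=13, D=15), p = 0.904861, fail to reject H0.


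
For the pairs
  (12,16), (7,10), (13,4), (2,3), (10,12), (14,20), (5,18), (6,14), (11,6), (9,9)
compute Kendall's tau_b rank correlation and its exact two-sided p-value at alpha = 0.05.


Step 1: Enumerate the 45 unordered pairs (i,j) with i<j and classify each by sign(x_j-x_i) * sign(y_j-y_i).
  (1,2):dx=-5,dy=-6->C; (1,3):dx=+1,dy=-12->D; (1,4):dx=-10,dy=-13->C; (1,5):dx=-2,dy=-4->C
  (1,6):dx=+2,dy=+4->C; (1,7):dx=-7,dy=+2->D; (1,8):dx=-6,dy=-2->C; (1,9):dx=-1,dy=-10->C
  (1,10):dx=-3,dy=-7->C; (2,3):dx=+6,dy=-6->D; (2,4):dx=-5,dy=-7->C; (2,5):dx=+3,dy=+2->C
  (2,6):dx=+7,dy=+10->C; (2,7):dx=-2,dy=+8->D; (2,8):dx=-1,dy=+4->D; (2,9):dx=+4,dy=-4->D
  (2,10):dx=+2,dy=-1->D; (3,4):dx=-11,dy=-1->C; (3,5):dx=-3,dy=+8->D; (3,6):dx=+1,dy=+16->C
  (3,7):dx=-8,dy=+14->D; (3,8):dx=-7,dy=+10->D; (3,9):dx=-2,dy=+2->D; (3,10):dx=-4,dy=+5->D
  (4,5):dx=+8,dy=+9->C; (4,6):dx=+12,dy=+17->C; (4,7):dx=+3,dy=+15->C; (4,8):dx=+4,dy=+11->C
  (4,9):dx=+9,dy=+3->C; (4,10):dx=+7,dy=+6->C; (5,6):dx=+4,dy=+8->C; (5,7):dx=-5,dy=+6->D
  (5,8):dx=-4,dy=+2->D; (5,9):dx=+1,dy=-6->D; (5,10):dx=-1,dy=-3->C; (6,7):dx=-9,dy=-2->C
  (6,8):dx=-8,dy=-6->C; (6,9):dx=-3,dy=-14->C; (6,10):dx=-5,dy=-11->C; (7,8):dx=+1,dy=-4->D
  (7,9):dx=+6,dy=-12->D; (7,10):dx=+4,dy=-9->D; (8,9):dx=+5,dy=-8->D; (8,10):dx=+3,dy=-5->D
  (9,10):dx=-2,dy=+3->D
Step 2: C = 24, D = 21, total pairs = 45.
Step 3: tau = (C - D)/(n(n-1)/2) = (24 - 21)/45 = 0.066667.
Step 4: Exact two-sided p-value (enumerate n! = 3628800 permutations of y under H0): p = 0.861801.
Step 5: alpha = 0.05. fail to reject H0.

tau_b = 0.0667 (C=24, D=21), p = 0.861801, fail to reject H0.


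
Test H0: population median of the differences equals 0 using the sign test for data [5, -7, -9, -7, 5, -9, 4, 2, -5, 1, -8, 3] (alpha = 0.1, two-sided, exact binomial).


Step 1: Discard zero differences. Original n = 12; n_eff = number of nonzero differences = 12.
Nonzero differences (with sign): +5, -7, -9, -7, +5, -9, +4, +2, -5, +1, -8, +3
Step 2: Count signs: positive = 6, negative = 6.
Step 3: Under H0: P(positive) = 0.5, so the number of positives S ~ Bin(12, 0.5).
Step 4: Two-sided exact p-value = sum of Bin(12,0.5) probabilities at or below the observed probability = 1.000000.
Step 5: alpha = 0.1. fail to reject H0.

n_eff = 12, pos = 6, neg = 6, p = 1.000000, fail to reject H0.


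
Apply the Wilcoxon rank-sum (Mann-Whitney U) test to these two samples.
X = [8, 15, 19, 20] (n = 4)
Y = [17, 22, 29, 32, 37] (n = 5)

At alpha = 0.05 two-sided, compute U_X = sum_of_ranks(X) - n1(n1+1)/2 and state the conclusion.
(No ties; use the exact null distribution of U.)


Step 1: Combine and sort all 9 observations; assign midranks.
sorted (value, group): (8,X), (15,X), (17,Y), (19,X), (20,X), (22,Y), (29,Y), (32,Y), (37,Y)
ranks: 8->1, 15->2, 17->3, 19->4, 20->5, 22->6, 29->7, 32->8, 37->9
Step 2: Rank sum for X: R1 = 1 + 2 + 4 + 5 = 12.
Step 3: U_X = R1 - n1(n1+1)/2 = 12 - 4*5/2 = 12 - 10 = 2.
       U_Y = n1*n2 - U_X = 20 - 2 = 18.
Step 4: No ties, so the exact null distribution of U (based on enumerating the C(9,4) = 126 equally likely rank assignments) gives the two-sided p-value.
Step 5: p-value = 0.063492; compare to alpha = 0.05. fail to reject H0.

U_X = 2, p = 0.063492, fail to reject H0 at alpha = 0.05.


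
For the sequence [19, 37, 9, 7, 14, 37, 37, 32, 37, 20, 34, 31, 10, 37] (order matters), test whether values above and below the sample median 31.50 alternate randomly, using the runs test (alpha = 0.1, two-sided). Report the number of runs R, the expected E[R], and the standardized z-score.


Step 1: Compute median = 31.50; label A = above, B = below.
Labels in order: BABBBAAAABABBA  (n_A = 7, n_B = 7)
Step 2: Count runs R = 8.
Step 3: Under H0 (random ordering), E[R] = 2*n_A*n_B/(n_A+n_B) + 1 = 2*7*7/14 + 1 = 8.0000.
        Var[R] = 2*n_A*n_B*(2*n_A*n_B - n_A - n_B) / ((n_A+n_B)^2 * (n_A+n_B-1)) = 8232/2548 = 3.2308.
        SD[R] = 1.7974.
Step 4: R = E[R], so z = 0 with no continuity correction.
Step 5: Two-sided p-value via normal approximation = 2*(1 - Phi(|z|)) = 1.000000.
Step 6: alpha = 0.1. fail to reject H0.

R = 8, z = 0.0000, p = 1.000000, fail to reject H0.


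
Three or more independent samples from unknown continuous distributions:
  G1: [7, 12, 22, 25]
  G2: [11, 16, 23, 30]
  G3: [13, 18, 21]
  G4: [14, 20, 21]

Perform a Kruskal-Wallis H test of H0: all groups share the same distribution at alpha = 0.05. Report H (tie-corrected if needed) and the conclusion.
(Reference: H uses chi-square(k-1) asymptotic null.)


Step 1: Combine all N = 14 observations and assign midranks.
sorted (value, group, rank): (7,G1,1), (11,G2,2), (12,G1,3), (13,G3,4), (14,G4,5), (16,G2,6), (18,G3,7), (20,G4,8), (21,G3,9.5), (21,G4,9.5), (22,G1,11), (23,G2,12), (25,G1,13), (30,G2,14)
Step 2: Sum ranks within each group.
R_1 = 28 (n_1 = 4)
R_2 = 34 (n_2 = 4)
R_3 = 20.5 (n_3 = 3)
R_4 = 22.5 (n_4 = 3)
Step 3: H = 12/(N(N+1)) * sum(R_i^2/n_i) - 3(N+1)
     = 12/(14*15) * (28^2/4 + 34^2/4 + 20.5^2/3 + 22.5^2/3) - 3*15
     = 0.057143 * 793.833 - 45
     = 0.361905.
Step 4: Ties present; correction factor C = 1 - 6/(14^3 - 14) = 0.997802. Corrected H = 0.361905 / 0.997802 = 0.362702.
Step 5: Under H0, H ~ chi^2(3); p-value = 0.947835.
Step 6: alpha = 0.05. fail to reject H0.

H = 0.3627, df = 3, p = 0.947835, fail to reject H0.


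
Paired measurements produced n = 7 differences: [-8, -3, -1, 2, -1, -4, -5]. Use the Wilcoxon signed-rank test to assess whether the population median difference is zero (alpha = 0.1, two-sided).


Step 1: Drop any zero differences (none here) and take |d_i|.
|d| = [8, 3, 1, 2, 1, 4, 5]
Step 2: Midrank |d_i| (ties get averaged ranks).
ranks: |8|->7, |3|->4, |1|->1.5, |2|->3, |1|->1.5, |4|->5, |5|->6
Step 3: Attach original signs; sum ranks with positive sign and with negative sign.
W+ = 3 = 3
W- = 7 + 4 + 1.5 + 1.5 + 5 + 6 = 25
(Check: W+ + W- = 28 should equal n(n+1)/2 = 28.)
Step 4: Test statistic W = min(W+, W-) = 3.
Step 5: Ties in |d|, so use the tie-corrected normal approximation.
        E[W] = n(n+1)/4 = 7*8/4 = 14.
        Tie groups: |d|=1 (t=2); sum(t^3 - t) = 6.
        Var[W] = n(n+1)(2n+1)/24 - sum(t^3-t)/48 = 840/24 - 6/48 = 34.875.
        z = (W - E[W]) / sqrt(Var[W]) = (3 - 14) / 5.9055 = -1.8627.
        Two-sided p = 2*Phi(z) = 0.062509.
Step 6: alpha = 0.1. reject H0.

W+ = 3, W- = 25, W = min = 3, p = 0.062509, reject H0.


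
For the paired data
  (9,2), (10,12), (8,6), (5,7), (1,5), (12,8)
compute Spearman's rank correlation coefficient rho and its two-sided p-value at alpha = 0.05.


Step 1: Rank x and y separately (midranks; no ties here).
rank(x): 9->4, 10->5, 8->3, 5->2, 1->1, 12->6
rank(y): 2->1, 12->6, 6->3, 7->4, 5->2, 8->5
Step 2: d_i = R_x(i) - R_y(i); compute d_i^2.
  (4-1)^2=9, (5-6)^2=1, (3-3)^2=0, (2-4)^2=4, (1-2)^2=1, (6-5)^2=1
sum(d^2) = 16.
Step 3: rho = 1 - 6*16 / (6*(6^2 - 1)) = 1 - 96/210 = 0.542857.
Step 4: Under H0, t = rho * sqrt((n-2)/(1-rho^2)) = 1.2928 ~ t(4).
Step 5: Two-sided p-value from the t-distribution with 4 df = 0.265703.
Step 6: alpha = 0.05. fail to reject H0.

rho = 0.5429, p = 0.265703, fail to reject H0 at alpha = 0.05.


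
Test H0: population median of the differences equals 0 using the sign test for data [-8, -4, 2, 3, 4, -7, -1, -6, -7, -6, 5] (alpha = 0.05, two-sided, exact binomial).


Step 1: Discard zero differences. Original n = 11; n_eff = number of nonzero differences = 11.
Nonzero differences (with sign): -8, -4, +2, +3, +4, -7, -1, -6, -7, -6, +5
Step 2: Count signs: positive = 4, negative = 7.
Step 3: Under H0: P(positive) = 0.5, so the number of positives S ~ Bin(11, 0.5).
Step 4: Two-sided exact p-value = sum of Bin(11,0.5) probabilities at or below the observed probability = 0.548828.
Step 5: alpha = 0.05. fail to reject H0.

n_eff = 11, pos = 4, neg = 7, p = 0.548828, fail to reject H0.


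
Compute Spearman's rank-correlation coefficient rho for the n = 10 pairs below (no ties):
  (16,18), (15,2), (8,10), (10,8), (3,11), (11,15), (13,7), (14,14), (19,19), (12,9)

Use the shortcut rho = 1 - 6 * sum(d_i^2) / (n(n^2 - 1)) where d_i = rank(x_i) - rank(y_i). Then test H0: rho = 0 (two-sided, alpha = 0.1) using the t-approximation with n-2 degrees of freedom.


Step 1: Rank x and y separately (midranks; no ties here).
rank(x): 16->9, 15->8, 8->2, 10->3, 3->1, 11->4, 13->6, 14->7, 19->10, 12->5
rank(y): 18->9, 2->1, 10->5, 8->3, 11->6, 15->8, 7->2, 14->7, 19->10, 9->4
Step 2: d_i = R_x(i) - R_y(i); compute d_i^2.
  (9-9)^2=0, (8-1)^2=49, (2-5)^2=9, (3-3)^2=0, (1-6)^2=25, (4-8)^2=16, (6-2)^2=16, (7-7)^2=0, (10-10)^2=0, (5-4)^2=1
sum(d^2) = 116.
Step 3: rho = 1 - 6*116 / (10*(10^2 - 1)) = 1 - 696/990 = 0.296970.
Step 4: Under H0, t = rho * sqrt((n-2)/(1-rho^2)) = 0.8796 ~ t(8).
Step 5: Two-sided p-value from the t-distribution with 8 df = 0.404702.
Step 6: alpha = 0.1. fail to reject H0.

rho = 0.2970, p = 0.404702, fail to reject H0 at alpha = 0.1.


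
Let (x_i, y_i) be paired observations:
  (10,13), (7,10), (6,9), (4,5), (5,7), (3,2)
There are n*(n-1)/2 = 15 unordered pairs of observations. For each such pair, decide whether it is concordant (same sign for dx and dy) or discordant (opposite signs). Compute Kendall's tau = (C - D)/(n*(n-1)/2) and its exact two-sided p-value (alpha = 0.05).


Step 1: Enumerate the 15 unordered pairs (i,j) with i<j and classify each by sign(x_j-x_i) * sign(y_j-y_i).
  (1,2):dx=-3,dy=-3->C; (1,3):dx=-4,dy=-4->C; (1,4):dx=-6,dy=-8->C; (1,5):dx=-5,dy=-6->C
  (1,6):dx=-7,dy=-11->C; (2,3):dx=-1,dy=-1->C; (2,4):dx=-3,dy=-5->C; (2,5):dx=-2,dy=-3->C
  (2,6):dx=-4,dy=-8->C; (3,4):dx=-2,dy=-4->C; (3,5):dx=-1,dy=-2->C; (3,6):dx=-3,dy=-7->C
  (4,5):dx=+1,dy=+2->C; (4,6):dx=-1,dy=-3->C; (5,6):dx=-2,dy=-5->C
Step 2: C = 15, D = 0, total pairs = 15.
Step 3: tau = (C - D)/(n(n-1)/2) = (15 - 0)/15 = 1.000000.
Step 4: Exact two-sided p-value (enumerate n! = 720 permutations of y under H0): p = 0.002778.
Step 5: alpha = 0.05. reject H0.

tau_b = 1.0000 (C=15, D=0), p = 0.002778, reject H0.


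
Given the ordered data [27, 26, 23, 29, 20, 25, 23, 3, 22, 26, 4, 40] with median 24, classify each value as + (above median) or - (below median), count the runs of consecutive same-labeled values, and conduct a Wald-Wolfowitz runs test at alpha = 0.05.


Step 1: Compute median = 24; label A = above, B = below.
Labels in order: AABABABBBABA  (n_A = 6, n_B = 6)
Step 2: Count runs R = 9.
Step 3: Under H0 (random ordering), E[R] = 2*n_A*n_B/(n_A+n_B) + 1 = 2*6*6/12 + 1 = 7.0000.
        Var[R] = 2*n_A*n_B*(2*n_A*n_B - n_A - n_B) / ((n_A+n_B)^2 * (n_A+n_B-1)) = 4320/1584 = 2.7273.
        SD[R] = 1.6514.
Step 4: Continuity-corrected z = (R - 0.5 - E[R]) / SD[R] = (9 - 0.5 - 7.0000) / 1.6514 = 0.9083.
Step 5: Two-sided p-value via normal approximation = 2*(1 - Phi(|z|)) = 0.363722.
Step 6: alpha = 0.05. fail to reject H0.

R = 9, z = 0.9083, p = 0.363722, fail to reject H0.


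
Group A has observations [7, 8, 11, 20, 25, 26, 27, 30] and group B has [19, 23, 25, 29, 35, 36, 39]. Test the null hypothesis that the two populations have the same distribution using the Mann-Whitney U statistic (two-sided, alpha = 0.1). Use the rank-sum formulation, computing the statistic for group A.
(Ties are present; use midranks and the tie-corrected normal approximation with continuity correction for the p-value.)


Step 1: Combine and sort all 15 observations; assign midranks.
sorted (value, group): (7,X), (8,X), (11,X), (19,Y), (20,X), (23,Y), (25,X), (25,Y), (26,X), (27,X), (29,Y), (30,X), (35,Y), (36,Y), (39,Y)
ranks: 7->1, 8->2, 11->3, 19->4, 20->5, 23->6, 25->7.5, 25->7.5, 26->9, 27->10, 29->11, 30->12, 35->13, 36->14, 39->15
Step 2: Rank sum for X: R1 = 1 + 2 + 3 + 5 + 7.5 + 9 + 10 + 12 = 49.5.
Step 3: U_X = R1 - n1(n1+1)/2 = 49.5 - 8*9/2 = 49.5 - 36 = 13.5.
       U_Y = n1*n2 - U_X = 56 - 13.5 = 42.5.
Step 4: Ties are present, so use the tie-corrected normal approximation (with continuity correction) for the p-value.
Step 5: p-value = 0.104882; compare to alpha = 0.1. fail to reject H0.

U_X = 13.5, p = 0.104882, fail to reject H0 at alpha = 0.1.
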